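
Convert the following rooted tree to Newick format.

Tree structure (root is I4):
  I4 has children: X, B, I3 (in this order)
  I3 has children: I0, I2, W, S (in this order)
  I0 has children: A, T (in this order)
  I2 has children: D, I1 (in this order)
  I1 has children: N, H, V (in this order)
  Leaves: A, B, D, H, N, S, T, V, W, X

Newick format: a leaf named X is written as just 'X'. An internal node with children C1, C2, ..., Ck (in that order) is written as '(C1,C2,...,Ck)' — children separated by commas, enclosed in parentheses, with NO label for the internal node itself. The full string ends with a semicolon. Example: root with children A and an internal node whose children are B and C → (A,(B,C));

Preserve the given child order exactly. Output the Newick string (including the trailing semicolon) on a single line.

Answer: (X,B,((A,T),(D,(N,H,V)),W,S));

Derivation:
internal I4 with children ['X', 'B', 'I3']
  leaf 'X' → 'X'
  leaf 'B' → 'B'
  internal I3 with children ['I0', 'I2', 'W', 'S']
    internal I0 with children ['A', 'T']
      leaf 'A' → 'A'
      leaf 'T' → 'T'
    → '(A,T)'
    internal I2 with children ['D', 'I1']
      leaf 'D' → 'D'
      internal I1 with children ['N', 'H', 'V']
        leaf 'N' → 'N'
        leaf 'H' → 'H'
        leaf 'V' → 'V'
      → '(N,H,V)'
    → '(D,(N,H,V))'
    leaf 'W' → 'W'
    leaf 'S' → 'S'
  → '((A,T),(D,(N,H,V)),W,S)'
→ '(X,B,((A,T),(D,(N,H,V)),W,S))'
Final: (X,B,((A,T),(D,(N,H,V)),W,S));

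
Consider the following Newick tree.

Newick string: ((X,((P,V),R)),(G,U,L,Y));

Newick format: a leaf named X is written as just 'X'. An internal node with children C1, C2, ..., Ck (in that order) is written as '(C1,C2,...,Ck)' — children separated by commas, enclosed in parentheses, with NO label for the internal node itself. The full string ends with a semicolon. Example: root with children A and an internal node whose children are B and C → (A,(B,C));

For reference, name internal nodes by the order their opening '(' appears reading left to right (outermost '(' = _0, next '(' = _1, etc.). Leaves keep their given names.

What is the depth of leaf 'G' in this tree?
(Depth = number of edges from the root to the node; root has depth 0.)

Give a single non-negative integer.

Answer: 2

Derivation:
Newick: ((X,((P,V),R)),(G,U,L,Y));
Naming internals by '(' encounter order: outermost '(' = _0, next = _1, ...
Query node: G
Path from root: _0 -> _4 -> G
Depth of G: 2 (number of edges from root)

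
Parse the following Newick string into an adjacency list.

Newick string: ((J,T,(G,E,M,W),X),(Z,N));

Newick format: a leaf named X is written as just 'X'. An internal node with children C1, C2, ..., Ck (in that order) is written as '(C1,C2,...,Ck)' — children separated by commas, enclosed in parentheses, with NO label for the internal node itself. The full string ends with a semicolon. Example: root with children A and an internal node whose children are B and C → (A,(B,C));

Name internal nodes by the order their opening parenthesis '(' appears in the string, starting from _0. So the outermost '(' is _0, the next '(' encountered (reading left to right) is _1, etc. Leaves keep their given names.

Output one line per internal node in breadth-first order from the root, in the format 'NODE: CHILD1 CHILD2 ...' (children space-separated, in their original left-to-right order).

Input: ((J,T,(G,E,M,W),X),(Z,N));
Scanning left-to-right, naming '(' by encounter order:
  pos 0: '(' -> open internal node _0 (depth 1)
  pos 1: '(' -> open internal node _1 (depth 2)
  pos 6: '(' -> open internal node _2 (depth 3)
  pos 14: ')' -> close internal node _2 (now at depth 2)
  pos 17: ')' -> close internal node _1 (now at depth 1)
  pos 19: '(' -> open internal node _3 (depth 2)
  pos 23: ')' -> close internal node _3 (now at depth 1)
  pos 24: ')' -> close internal node _0 (now at depth 0)
Total internal nodes: 4
BFS adjacency from root:
  _0: _1 _3
  _1: J T _2 X
  _3: Z N
  _2: G E M W

Answer: _0: _1 _3
_1: J T _2 X
_3: Z N
_2: G E M W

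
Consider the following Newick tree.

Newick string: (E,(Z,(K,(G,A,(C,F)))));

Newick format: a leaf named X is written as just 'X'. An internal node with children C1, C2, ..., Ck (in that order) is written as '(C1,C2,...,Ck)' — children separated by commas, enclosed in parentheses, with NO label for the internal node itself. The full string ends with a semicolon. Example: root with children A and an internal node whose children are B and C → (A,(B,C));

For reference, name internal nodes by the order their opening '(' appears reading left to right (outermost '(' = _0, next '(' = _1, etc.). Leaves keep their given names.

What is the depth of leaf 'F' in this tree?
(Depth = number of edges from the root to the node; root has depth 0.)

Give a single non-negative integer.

Newick: (E,(Z,(K,(G,A,(C,F)))));
Naming internals by '(' encounter order: outermost '(' = _0, next = _1, ...
Query node: F
Path from root: _0 -> _1 -> _2 -> _3 -> _4 -> F
Depth of F: 5 (number of edges from root)

Answer: 5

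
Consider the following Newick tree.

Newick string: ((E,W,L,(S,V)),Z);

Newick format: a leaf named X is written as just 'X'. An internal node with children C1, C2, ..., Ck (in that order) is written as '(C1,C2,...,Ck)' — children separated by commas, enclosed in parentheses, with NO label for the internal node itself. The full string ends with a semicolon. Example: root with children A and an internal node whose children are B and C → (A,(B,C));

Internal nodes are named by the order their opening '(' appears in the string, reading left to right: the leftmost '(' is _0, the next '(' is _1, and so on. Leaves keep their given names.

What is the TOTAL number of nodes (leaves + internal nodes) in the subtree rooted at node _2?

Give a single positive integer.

Newick: ((E,W,L,(S,V)),Z);
Locate _2: it is the '(' at position 8 (the 3rd '(' reading left to right).
Query: subtree rooted at _2
_2: subtree_size = 1 + 2
  S: subtree_size = 1 + 0
  V: subtree_size = 1 + 0
Total subtree size of _2: 3

Answer: 3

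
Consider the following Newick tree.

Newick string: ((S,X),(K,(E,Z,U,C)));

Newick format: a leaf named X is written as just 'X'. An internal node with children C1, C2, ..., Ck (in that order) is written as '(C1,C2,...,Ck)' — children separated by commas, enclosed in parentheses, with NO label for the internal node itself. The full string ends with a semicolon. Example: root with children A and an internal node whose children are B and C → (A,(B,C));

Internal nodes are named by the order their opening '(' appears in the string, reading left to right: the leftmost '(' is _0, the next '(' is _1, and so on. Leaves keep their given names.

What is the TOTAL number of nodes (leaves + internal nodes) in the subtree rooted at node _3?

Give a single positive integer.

Newick: ((S,X),(K,(E,Z,U,C)));
Locate _3: it is the '(' at position 10 (the 4th '(' reading left to right).
Query: subtree rooted at _3
_3: subtree_size = 1 + 4
  E: subtree_size = 1 + 0
  Z: subtree_size = 1 + 0
  U: subtree_size = 1 + 0
  C: subtree_size = 1 + 0
Total subtree size of _3: 5

Answer: 5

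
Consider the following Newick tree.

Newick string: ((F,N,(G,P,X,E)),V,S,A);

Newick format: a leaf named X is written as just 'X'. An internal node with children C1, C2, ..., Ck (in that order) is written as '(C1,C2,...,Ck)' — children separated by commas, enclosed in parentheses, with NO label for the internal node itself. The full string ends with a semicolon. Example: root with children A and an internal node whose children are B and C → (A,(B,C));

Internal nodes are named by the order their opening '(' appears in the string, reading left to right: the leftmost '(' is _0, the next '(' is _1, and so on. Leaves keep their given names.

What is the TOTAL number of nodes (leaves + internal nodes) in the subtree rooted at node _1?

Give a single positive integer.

Answer: 8

Derivation:
Newick: ((F,N,(G,P,X,E)),V,S,A);
Locate _1: it is the '(' at position 1 (the 2nd '(' reading left to right).
Query: subtree rooted at _1
_1: subtree_size = 1 + 7
  F: subtree_size = 1 + 0
  N: subtree_size = 1 + 0
  _2: subtree_size = 1 + 4
    G: subtree_size = 1 + 0
    P: subtree_size = 1 + 0
    X: subtree_size = 1 + 0
    E: subtree_size = 1 + 0
Total subtree size of _1: 8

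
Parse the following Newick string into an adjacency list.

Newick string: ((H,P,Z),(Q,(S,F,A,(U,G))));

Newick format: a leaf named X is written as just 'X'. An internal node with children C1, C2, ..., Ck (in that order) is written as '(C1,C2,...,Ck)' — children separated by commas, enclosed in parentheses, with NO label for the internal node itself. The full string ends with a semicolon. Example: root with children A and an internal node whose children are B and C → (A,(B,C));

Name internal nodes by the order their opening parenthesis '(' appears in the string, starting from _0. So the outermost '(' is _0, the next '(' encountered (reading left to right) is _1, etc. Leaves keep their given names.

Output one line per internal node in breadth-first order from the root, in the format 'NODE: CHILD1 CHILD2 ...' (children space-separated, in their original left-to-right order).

Answer: _0: _1 _2
_1: H P Z
_2: Q _3
_3: S F A _4
_4: U G

Derivation:
Input: ((H,P,Z),(Q,(S,F,A,(U,G))));
Scanning left-to-right, naming '(' by encounter order:
  pos 0: '(' -> open internal node _0 (depth 1)
  pos 1: '(' -> open internal node _1 (depth 2)
  pos 7: ')' -> close internal node _1 (now at depth 1)
  pos 9: '(' -> open internal node _2 (depth 2)
  pos 12: '(' -> open internal node _3 (depth 3)
  pos 19: '(' -> open internal node _4 (depth 4)
  pos 23: ')' -> close internal node _4 (now at depth 3)
  pos 24: ')' -> close internal node _3 (now at depth 2)
  pos 25: ')' -> close internal node _2 (now at depth 1)
  pos 26: ')' -> close internal node _0 (now at depth 0)
Total internal nodes: 5
BFS adjacency from root:
  _0: _1 _2
  _1: H P Z
  _2: Q _3
  _3: S F A _4
  _4: U G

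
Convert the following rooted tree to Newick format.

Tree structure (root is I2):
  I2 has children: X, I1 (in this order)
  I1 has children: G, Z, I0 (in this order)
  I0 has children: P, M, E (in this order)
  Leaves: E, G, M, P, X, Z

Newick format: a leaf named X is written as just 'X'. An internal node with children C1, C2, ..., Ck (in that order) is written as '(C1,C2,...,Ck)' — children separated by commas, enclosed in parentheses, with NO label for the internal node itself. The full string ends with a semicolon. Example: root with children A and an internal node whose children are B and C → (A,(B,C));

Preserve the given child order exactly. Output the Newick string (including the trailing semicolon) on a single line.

Answer: (X,(G,Z,(P,M,E)));

Derivation:
internal I2 with children ['X', 'I1']
  leaf 'X' → 'X'
  internal I1 with children ['G', 'Z', 'I0']
    leaf 'G' → 'G'
    leaf 'Z' → 'Z'
    internal I0 with children ['P', 'M', 'E']
      leaf 'P' → 'P'
      leaf 'M' → 'M'
      leaf 'E' → 'E'
    → '(P,M,E)'
  → '(G,Z,(P,M,E))'
→ '(X,(G,Z,(P,M,E)))'
Final: (X,(G,Z,(P,M,E)));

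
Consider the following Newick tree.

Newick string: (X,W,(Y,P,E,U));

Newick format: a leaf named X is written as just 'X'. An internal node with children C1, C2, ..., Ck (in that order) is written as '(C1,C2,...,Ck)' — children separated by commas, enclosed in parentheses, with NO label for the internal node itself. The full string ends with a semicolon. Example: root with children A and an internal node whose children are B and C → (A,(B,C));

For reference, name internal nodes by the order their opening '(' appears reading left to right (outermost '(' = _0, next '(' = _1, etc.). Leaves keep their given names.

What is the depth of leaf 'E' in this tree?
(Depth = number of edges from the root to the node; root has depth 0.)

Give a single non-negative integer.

Newick: (X,W,(Y,P,E,U));
Naming internals by '(' encounter order: outermost '(' = _0, next = _1, ...
Query node: E
Path from root: _0 -> _1 -> E
Depth of E: 2 (number of edges from root)

Answer: 2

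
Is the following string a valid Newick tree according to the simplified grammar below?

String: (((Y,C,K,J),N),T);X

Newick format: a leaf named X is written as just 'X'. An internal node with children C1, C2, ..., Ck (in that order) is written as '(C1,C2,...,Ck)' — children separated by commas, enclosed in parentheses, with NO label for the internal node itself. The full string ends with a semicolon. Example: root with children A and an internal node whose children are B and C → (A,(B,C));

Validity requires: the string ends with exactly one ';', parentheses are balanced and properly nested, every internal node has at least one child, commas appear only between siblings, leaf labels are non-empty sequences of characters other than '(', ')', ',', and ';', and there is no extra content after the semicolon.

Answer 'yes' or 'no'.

Answer: no

Derivation:
Input: (((Y,C,K,J),N),T);X
Paren balance: 3 '(' vs 3 ')' OK
Ends with single ';': False
Full parse: FAILS (must end with ;)
Valid: False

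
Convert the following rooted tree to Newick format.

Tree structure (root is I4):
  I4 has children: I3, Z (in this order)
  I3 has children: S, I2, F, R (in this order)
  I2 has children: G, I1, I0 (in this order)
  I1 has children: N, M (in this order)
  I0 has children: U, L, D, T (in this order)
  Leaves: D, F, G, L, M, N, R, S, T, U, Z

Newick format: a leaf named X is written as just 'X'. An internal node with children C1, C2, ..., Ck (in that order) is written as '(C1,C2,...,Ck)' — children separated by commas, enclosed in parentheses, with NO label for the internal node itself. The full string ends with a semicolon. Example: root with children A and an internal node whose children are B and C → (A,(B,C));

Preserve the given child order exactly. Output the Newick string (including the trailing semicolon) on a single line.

Answer: ((S,(G,(N,M),(U,L,D,T)),F,R),Z);

Derivation:
internal I4 with children ['I3', 'Z']
  internal I3 with children ['S', 'I2', 'F', 'R']
    leaf 'S' → 'S'
    internal I2 with children ['G', 'I1', 'I0']
      leaf 'G' → 'G'
      internal I1 with children ['N', 'M']
        leaf 'N' → 'N'
        leaf 'M' → 'M'
      → '(N,M)'
      internal I0 with children ['U', 'L', 'D', 'T']
        leaf 'U' → 'U'
        leaf 'L' → 'L'
        leaf 'D' → 'D'
        leaf 'T' → 'T'
      → '(U,L,D,T)'
    → '(G,(N,M),(U,L,D,T))'
    leaf 'F' → 'F'
    leaf 'R' → 'R'
  → '(S,(G,(N,M),(U,L,D,T)),F,R)'
  leaf 'Z' → 'Z'
→ '((S,(G,(N,M),(U,L,D,T)),F,R),Z)'
Final: ((S,(G,(N,M),(U,L,D,T)),F,R),Z);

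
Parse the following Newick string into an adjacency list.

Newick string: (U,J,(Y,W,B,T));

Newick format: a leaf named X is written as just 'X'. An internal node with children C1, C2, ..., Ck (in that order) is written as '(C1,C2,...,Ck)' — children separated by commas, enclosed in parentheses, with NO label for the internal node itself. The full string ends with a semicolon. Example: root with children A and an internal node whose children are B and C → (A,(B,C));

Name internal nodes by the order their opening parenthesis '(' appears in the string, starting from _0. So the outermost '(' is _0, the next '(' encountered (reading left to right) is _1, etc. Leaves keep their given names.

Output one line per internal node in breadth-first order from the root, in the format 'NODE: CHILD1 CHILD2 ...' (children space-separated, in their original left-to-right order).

Answer: _0: U J _1
_1: Y W B T

Derivation:
Input: (U,J,(Y,W,B,T));
Scanning left-to-right, naming '(' by encounter order:
  pos 0: '(' -> open internal node _0 (depth 1)
  pos 5: '(' -> open internal node _1 (depth 2)
  pos 13: ')' -> close internal node _1 (now at depth 1)
  pos 14: ')' -> close internal node _0 (now at depth 0)
Total internal nodes: 2
BFS adjacency from root:
  _0: U J _1
  _1: Y W B T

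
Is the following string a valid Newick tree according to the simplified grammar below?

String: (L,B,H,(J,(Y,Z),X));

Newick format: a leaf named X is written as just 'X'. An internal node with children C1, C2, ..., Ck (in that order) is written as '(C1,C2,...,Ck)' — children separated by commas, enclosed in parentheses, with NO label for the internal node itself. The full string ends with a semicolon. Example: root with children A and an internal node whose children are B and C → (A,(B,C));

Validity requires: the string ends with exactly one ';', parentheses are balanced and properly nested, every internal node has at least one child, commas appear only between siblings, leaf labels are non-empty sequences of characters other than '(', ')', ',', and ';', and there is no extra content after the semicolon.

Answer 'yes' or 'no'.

Input: (L,B,H,(J,(Y,Z),X));
Paren balance: 3 '(' vs 3 ')' OK
Ends with single ';': True
Full parse: OK
Valid: True

Answer: yes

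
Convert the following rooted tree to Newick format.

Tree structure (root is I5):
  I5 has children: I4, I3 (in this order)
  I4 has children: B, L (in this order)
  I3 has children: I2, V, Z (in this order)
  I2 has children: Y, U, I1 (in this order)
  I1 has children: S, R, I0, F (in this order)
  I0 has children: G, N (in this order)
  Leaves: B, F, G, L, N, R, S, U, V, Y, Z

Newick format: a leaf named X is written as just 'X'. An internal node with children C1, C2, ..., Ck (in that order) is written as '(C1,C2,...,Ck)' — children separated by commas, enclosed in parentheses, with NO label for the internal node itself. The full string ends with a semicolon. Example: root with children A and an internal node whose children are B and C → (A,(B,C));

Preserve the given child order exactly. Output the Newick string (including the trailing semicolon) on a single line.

Answer: ((B,L),((Y,U,(S,R,(G,N),F)),V,Z));

Derivation:
internal I5 with children ['I4', 'I3']
  internal I4 with children ['B', 'L']
    leaf 'B' → 'B'
    leaf 'L' → 'L'
  → '(B,L)'
  internal I3 with children ['I2', 'V', 'Z']
    internal I2 with children ['Y', 'U', 'I1']
      leaf 'Y' → 'Y'
      leaf 'U' → 'U'
      internal I1 with children ['S', 'R', 'I0', 'F']
        leaf 'S' → 'S'
        leaf 'R' → 'R'
        internal I0 with children ['G', 'N']
          leaf 'G' → 'G'
          leaf 'N' → 'N'
        → '(G,N)'
        leaf 'F' → 'F'
      → '(S,R,(G,N),F)'
    → '(Y,U,(S,R,(G,N),F))'
    leaf 'V' → 'V'
    leaf 'Z' → 'Z'
  → '((Y,U,(S,R,(G,N),F)),V,Z)'
→ '((B,L),((Y,U,(S,R,(G,N),F)),V,Z))'
Final: ((B,L),((Y,U,(S,R,(G,N),F)),V,Z));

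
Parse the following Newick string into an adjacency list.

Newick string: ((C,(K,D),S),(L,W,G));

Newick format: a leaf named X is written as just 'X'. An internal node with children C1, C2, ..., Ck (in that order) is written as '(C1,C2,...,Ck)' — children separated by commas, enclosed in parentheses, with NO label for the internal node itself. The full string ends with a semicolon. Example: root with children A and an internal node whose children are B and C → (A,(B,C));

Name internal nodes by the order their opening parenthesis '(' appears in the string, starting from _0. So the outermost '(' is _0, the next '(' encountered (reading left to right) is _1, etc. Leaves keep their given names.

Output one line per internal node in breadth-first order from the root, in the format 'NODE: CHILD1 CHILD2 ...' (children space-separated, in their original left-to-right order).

Answer: _0: _1 _3
_1: C _2 S
_3: L W G
_2: K D

Derivation:
Input: ((C,(K,D),S),(L,W,G));
Scanning left-to-right, naming '(' by encounter order:
  pos 0: '(' -> open internal node _0 (depth 1)
  pos 1: '(' -> open internal node _1 (depth 2)
  pos 4: '(' -> open internal node _2 (depth 3)
  pos 8: ')' -> close internal node _2 (now at depth 2)
  pos 11: ')' -> close internal node _1 (now at depth 1)
  pos 13: '(' -> open internal node _3 (depth 2)
  pos 19: ')' -> close internal node _3 (now at depth 1)
  pos 20: ')' -> close internal node _0 (now at depth 0)
Total internal nodes: 4
BFS adjacency from root:
  _0: _1 _3
  _1: C _2 S
  _3: L W G
  _2: K D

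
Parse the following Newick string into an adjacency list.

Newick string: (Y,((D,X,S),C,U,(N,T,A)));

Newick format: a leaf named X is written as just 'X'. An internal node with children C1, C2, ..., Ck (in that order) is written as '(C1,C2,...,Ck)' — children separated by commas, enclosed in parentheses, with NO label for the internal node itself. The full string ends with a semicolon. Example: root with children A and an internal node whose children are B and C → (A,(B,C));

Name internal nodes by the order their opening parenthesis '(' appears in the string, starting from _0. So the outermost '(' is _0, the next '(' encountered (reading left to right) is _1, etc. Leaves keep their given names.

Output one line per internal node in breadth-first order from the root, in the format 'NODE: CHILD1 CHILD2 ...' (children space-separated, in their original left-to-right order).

Answer: _0: Y _1
_1: _2 C U _3
_2: D X S
_3: N T A

Derivation:
Input: (Y,((D,X,S),C,U,(N,T,A)));
Scanning left-to-right, naming '(' by encounter order:
  pos 0: '(' -> open internal node _0 (depth 1)
  pos 3: '(' -> open internal node _1 (depth 2)
  pos 4: '(' -> open internal node _2 (depth 3)
  pos 10: ')' -> close internal node _2 (now at depth 2)
  pos 16: '(' -> open internal node _3 (depth 3)
  pos 22: ')' -> close internal node _3 (now at depth 2)
  pos 23: ')' -> close internal node _1 (now at depth 1)
  pos 24: ')' -> close internal node _0 (now at depth 0)
Total internal nodes: 4
BFS adjacency from root:
  _0: Y _1
  _1: _2 C U _3
  _2: D X S
  _3: N T A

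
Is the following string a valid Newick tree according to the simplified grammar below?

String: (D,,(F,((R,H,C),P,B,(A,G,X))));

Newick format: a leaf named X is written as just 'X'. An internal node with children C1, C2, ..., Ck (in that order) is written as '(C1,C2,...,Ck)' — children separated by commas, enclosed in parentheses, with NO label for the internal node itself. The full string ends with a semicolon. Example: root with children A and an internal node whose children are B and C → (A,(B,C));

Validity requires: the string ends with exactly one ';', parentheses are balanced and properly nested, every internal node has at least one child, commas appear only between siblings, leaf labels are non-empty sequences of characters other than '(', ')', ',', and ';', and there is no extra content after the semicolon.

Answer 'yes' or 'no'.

Input: (D,,(F,((R,H,C),P,B,(A,G,X))));
Paren balance: 5 '(' vs 5 ')' OK
Ends with single ';': True
Full parse: FAILS (empty leaf label at pos 3)
Valid: False

Answer: no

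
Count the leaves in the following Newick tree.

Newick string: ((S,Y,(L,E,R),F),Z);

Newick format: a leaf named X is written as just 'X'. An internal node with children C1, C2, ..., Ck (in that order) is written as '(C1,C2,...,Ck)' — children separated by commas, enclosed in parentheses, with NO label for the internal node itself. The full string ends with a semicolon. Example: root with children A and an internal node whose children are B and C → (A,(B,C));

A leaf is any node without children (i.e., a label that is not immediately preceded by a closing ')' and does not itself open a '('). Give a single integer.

Answer: 7

Derivation:
Newick: ((S,Y,(L,E,R),F),Z);
Scan left-to-right; a leaf is any maximal label run not followed by '(':
  pos 2: leaf 'S' → count = 1
  pos 4: leaf 'Y' → count = 2
  pos 7: leaf 'L' → count = 3
  pos 9: leaf 'E' → count = 4
  pos 11: leaf 'R' → count = 5
  pos 14: leaf 'F' → count = 6
  pos 17: leaf 'Z' → count = 7
Total leaves: 7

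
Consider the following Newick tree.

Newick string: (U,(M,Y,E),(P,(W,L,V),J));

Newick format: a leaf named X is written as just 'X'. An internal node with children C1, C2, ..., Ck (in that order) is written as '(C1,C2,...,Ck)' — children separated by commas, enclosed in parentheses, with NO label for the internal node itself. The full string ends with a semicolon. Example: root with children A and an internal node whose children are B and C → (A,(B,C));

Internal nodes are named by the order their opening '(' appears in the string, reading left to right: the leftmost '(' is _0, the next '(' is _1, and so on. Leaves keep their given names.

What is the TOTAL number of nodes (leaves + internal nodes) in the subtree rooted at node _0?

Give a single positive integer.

Newick: (U,(M,Y,E),(P,(W,L,V),J));
Locate _0: it is the '(' at position 0 (the 1st '(' reading left to right).
Query: subtree rooted at _0
_0: subtree_size = 1 + 12
  U: subtree_size = 1 + 0
  _1: subtree_size = 1 + 3
    M: subtree_size = 1 + 0
    Y: subtree_size = 1 + 0
    E: subtree_size = 1 + 0
  _2: subtree_size = 1 + 6
    P: subtree_size = 1 + 0
    _3: subtree_size = 1 + 3
      W: subtree_size = 1 + 0
      L: subtree_size = 1 + 0
      V: subtree_size = 1 + 0
    J: subtree_size = 1 + 0
Total subtree size of _0: 13

Answer: 13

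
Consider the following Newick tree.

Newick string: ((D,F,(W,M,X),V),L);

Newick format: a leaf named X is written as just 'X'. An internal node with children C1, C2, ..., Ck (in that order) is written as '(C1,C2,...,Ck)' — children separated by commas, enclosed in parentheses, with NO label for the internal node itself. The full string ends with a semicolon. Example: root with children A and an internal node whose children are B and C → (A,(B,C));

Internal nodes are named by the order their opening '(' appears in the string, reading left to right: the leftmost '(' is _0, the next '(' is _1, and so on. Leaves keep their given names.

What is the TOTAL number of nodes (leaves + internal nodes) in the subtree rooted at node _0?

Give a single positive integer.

Answer: 10

Derivation:
Newick: ((D,F,(W,M,X),V),L);
Locate _0: it is the '(' at position 0 (the 1st '(' reading left to right).
Query: subtree rooted at _0
_0: subtree_size = 1 + 9
  _1: subtree_size = 1 + 7
    D: subtree_size = 1 + 0
    F: subtree_size = 1 + 0
    _2: subtree_size = 1 + 3
      W: subtree_size = 1 + 0
      M: subtree_size = 1 + 0
      X: subtree_size = 1 + 0
    V: subtree_size = 1 + 0
  L: subtree_size = 1 + 0
Total subtree size of _0: 10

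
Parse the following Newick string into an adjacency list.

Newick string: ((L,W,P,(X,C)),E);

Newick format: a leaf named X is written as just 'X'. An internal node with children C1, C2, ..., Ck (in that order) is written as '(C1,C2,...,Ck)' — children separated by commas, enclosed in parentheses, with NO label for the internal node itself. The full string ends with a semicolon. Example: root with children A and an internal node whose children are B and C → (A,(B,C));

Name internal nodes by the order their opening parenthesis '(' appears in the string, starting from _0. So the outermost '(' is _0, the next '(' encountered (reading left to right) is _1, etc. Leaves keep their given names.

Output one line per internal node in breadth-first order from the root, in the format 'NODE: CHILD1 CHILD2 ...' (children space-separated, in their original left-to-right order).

Input: ((L,W,P,(X,C)),E);
Scanning left-to-right, naming '(' by encounter order:
  pos 0: '(' -> open internal node _0 (depth 1)
  pos 1: '(' -> open internal node _1 (depth 2)
  pos 8: '(' -> open internal node _2 (depth 3)
  pos 12: ')' -> close internal node _2 (now at depth 2)
  pos 13: ')' -> close internal node _1 (now at depth 1)
  pos 16: ')' -> close internal node _0 (now at depth 0)
Total internal nodes: 3
BFS adjacency from root:
  _0: _1 E
  _1: L W P _2
  _2: X C

Answer: _0: _1 E
_1: L W P _2
_2: X C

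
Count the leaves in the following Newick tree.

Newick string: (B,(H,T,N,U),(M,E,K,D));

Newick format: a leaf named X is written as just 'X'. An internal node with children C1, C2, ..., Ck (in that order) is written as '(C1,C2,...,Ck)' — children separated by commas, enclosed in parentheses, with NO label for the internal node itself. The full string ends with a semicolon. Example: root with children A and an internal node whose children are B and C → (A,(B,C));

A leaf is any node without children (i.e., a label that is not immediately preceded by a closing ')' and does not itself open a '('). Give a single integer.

Newick: (B,(H,T,N,U),(M,E,K,D));
Scan left-to-right; a leaf is any maximal label run not followed by '(':
  pos 1: leaf 'B' → count = 1
  pos 4: leaf 'H' → count = 2
  pos 6: leaf 'T' → count = 3
  pos 8: leaf 'N' → count = 4
  pos 10: leaf 'U' → count = 5
  pos 14: leaf 'M' → count = 6
  pos 16: leaf 'E' → count = 7
  pos 18: leaf 'K' → count = 8
  pos 20: leaf 'D' → count = 9
Total leaves: 9

Answer: 9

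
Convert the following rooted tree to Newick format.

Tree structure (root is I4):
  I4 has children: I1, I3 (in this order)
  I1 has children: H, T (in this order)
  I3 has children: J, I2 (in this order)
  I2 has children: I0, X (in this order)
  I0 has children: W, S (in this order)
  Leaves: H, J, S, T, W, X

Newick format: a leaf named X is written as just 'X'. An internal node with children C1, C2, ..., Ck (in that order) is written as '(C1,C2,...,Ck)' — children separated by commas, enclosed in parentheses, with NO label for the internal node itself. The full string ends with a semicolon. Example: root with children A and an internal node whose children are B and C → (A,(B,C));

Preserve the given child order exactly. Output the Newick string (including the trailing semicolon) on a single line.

internal I4 with children ['I1', 'I3']
  internal I1 with children ['H', 'T']
    leaf 'H' → 'H'
    leaf 'T' → 'T'
  → '(H,T)'
  internal I3 with children ['J', 'I2']
    leaf 'J' → 'J'
    internal I2 with children ['I0', 'X']
      internal I0 with children ['W', 'S']
        leaf 'W' → 'W'
        leaf 'S' → 'S'
      → '(W,S)'
      leaf 'X' → 'X'
    → '((W,S),X)'
  → '(J,((W,S),X))'
→ '((H,T),(J,((W,S),X)))'
Final: ((H,T),(J,((W,S),X)));

Answer: ((H,T),(J,((W,S),X)));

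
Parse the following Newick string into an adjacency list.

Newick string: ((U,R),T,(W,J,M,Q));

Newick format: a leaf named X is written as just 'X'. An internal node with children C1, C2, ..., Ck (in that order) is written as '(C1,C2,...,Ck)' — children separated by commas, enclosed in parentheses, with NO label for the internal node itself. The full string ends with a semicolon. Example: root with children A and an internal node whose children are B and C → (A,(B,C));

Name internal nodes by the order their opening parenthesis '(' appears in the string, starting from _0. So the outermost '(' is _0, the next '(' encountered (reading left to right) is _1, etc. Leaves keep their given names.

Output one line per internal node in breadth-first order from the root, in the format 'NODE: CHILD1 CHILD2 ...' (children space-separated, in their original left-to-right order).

Answer: _0: _1 T _2
_1: U R
_2: W J M Q

Derivation:
Input: ((U,R),T,(W,J,M,Q));
Scanning left-to-right, naming '(' by encounter order:
  pos 0: '(' -> open internal node _0 (depth 1)
  pos 1: '(' -> open internal node _1 (depth 2)
  pos 5: ')' -> close internal node _1 (now at depth 1)
  pos 9: '(' -> open internal node _2 (depth 2)
  pos 17: ')' -> close internal node _2 (now at depth 1)
  pos 18: ')' -> close internal node _0 (now at depth 0)
Total internal nodes: 3
BFS adjacency from root:
  _0: _1 T _2
  _1: U R
  _2: W J M Q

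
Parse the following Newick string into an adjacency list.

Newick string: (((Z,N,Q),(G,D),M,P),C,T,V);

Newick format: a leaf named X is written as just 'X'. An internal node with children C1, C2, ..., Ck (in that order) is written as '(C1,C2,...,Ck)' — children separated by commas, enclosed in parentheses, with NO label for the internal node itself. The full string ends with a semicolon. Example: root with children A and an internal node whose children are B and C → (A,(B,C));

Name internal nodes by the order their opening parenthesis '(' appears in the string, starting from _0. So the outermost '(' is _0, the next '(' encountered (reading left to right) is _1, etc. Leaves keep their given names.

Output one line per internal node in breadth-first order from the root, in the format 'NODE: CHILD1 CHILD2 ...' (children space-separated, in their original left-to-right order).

Answer: _0: _1 C T V
_1: _2 _3 M P
_2: Z N Q
_3: G D

Derivation:
Input: (((Z,N,Q),(G,D),M,P),C,T,V);
Scanning left-to-right, naming '(' by encounter order:
  pos 0: '(' -> open internal node _0 (depth 1)
  pos 1: '(' -> open internal node _1 (depth 2)
  pos 2: '(' -> open internal node _2 (depth 3)
  pos 8: ')' -> close internal node _2 (now at depth 2)
  pos 10: '(' -> open internal node _3 (depth 3)
  pos 14: ')' -> close internal node _3 (now at depth 2)
  pos 19: ')' -> close internal node _1 (now at depth 1)
  pos 26: ')' -> close internal node _0 (now at depth 0)
Total internal nodes: 4
BFS adjacency from root:
  _0: _1 C T V
  _1: _2 _3 M P
  _2: Z N Q
  _3: G D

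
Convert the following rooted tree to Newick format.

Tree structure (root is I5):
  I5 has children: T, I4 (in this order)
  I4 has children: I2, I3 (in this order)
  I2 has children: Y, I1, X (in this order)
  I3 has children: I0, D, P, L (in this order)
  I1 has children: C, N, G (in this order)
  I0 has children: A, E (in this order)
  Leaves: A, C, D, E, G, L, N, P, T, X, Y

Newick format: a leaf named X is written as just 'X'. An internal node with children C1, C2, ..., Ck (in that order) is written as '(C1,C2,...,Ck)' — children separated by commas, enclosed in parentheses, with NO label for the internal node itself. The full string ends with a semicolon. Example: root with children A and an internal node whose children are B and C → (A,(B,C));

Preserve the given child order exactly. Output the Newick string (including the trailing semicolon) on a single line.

Answer: (T,((Y,(C,N,G),X),((A,E),D,P,L)));

Derivation:
internal I5 with children ['T', 'I4']
  leaf 'T' → 'T'
  internal I4 with children ['I2', 'I3']
    internal I2 with children ['Y', 'I1', 'X']
      leaf 'Y' → 'Y'
      internal I1 with children ['C', 'N', 'G']
        leaf 'C' → 'C'
        leaf 'N' → 'N'
        leaf 'G' → 'G'
      → '(C,N,G)'
      leaf 'X' → 'X'
    → '(Y,(C,N,G),X)'
    internal I3 with children ['I0', 'D', 'P', 'L']
      internal I0 with children ['A', 'E']
        leaf 'A' → 'A'
        leaf 'E' → 'E'
      → '(A,E)'
      leaf 'D' → 'D'
      leaf 'P' → 'P'
      leaf 'L' → 'L'
    → '((A,E),D,P,L)'
  → '((Y,(C,N,G),X),((A,E),D,P,L))'
→ '(T,((Y,(C,N,G),X),((A,E),D,P,L)))'
Final: (T,((Y,(C,N,G),X),((A,E),D,P,L)));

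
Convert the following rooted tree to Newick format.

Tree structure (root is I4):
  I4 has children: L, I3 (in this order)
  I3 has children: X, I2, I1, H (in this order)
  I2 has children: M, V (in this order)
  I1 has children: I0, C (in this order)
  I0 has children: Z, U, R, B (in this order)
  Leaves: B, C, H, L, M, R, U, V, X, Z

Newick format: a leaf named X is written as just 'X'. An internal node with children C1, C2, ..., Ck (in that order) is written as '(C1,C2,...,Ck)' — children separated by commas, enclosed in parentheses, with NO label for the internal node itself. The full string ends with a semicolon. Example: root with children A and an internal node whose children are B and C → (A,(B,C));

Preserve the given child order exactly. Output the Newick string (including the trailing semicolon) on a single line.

Answer: (L,(X,(M,V),((Z,U,R,B),C),H));

Derivation:
internal I4 with children ['L', 'I3']
  leaf 'L' → 'L'
  internal I3 with children ['X', 'I2', 'I1', 'H']
    leaf 'X' → 'X'
    internal I2 with children ['M', 'V']
      leaf 'M' → 'M'
      leaf 'V' → 'V'
    → '(M,V)'
    internal I1 with children ['I0', 'C']
      internal I0 with children ['Z', 'U', 'R', 'B']
        leaf 'Z' → 'Z'
        leaf 'U' → 'U'
        leaf 'R' → 'R'
        leaf 'B' → 'B'
      → '(Z,U,R,B)'
      leaf 'C' → 'C'
    → '((Z,U,R,B),C)'
    leaf 'H' → 'H'
  → '(X,(M,V),((Z,U,R,B),C),H)'
→ '(L,(X,(M,V),((Z,U,R,B),C),H))'
Final: (L,(X,(M,V),((Z,U,R,B),C),H));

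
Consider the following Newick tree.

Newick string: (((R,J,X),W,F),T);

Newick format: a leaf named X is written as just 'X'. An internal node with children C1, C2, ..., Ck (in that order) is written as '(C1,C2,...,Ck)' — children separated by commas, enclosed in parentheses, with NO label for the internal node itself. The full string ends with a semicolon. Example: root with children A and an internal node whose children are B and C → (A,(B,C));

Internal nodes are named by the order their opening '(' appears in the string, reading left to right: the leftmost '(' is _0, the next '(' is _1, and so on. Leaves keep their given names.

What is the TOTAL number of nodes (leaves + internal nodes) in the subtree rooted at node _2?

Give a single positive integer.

Newick: (((R,J,X),W,F),T);
Locate _2: it is the '(' at position 2 (the 3rd '(' reading left to right).
Query: subtree rooted at _2
_2: subtree_size = 1 + 3
  R: subtree_size = 1 + 0
  J: subtree_size = 1 + 0
  X: subtree_size = 1 + 0
Total subtree size of _2: 4

Answer: 4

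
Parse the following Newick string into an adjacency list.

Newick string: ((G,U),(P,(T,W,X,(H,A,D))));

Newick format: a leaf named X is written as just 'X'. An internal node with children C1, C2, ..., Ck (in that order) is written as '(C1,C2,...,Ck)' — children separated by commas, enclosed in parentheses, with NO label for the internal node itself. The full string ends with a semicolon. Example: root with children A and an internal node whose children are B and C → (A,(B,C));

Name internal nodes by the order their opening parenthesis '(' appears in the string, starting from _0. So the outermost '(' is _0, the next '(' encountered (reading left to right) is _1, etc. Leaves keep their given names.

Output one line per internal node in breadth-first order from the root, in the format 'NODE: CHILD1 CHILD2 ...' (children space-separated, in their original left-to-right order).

Input: ((G,U),(P,(T,W,X,(H,A,D))));
Scanning left-to-right, naming '(' by encounter order:
  pos 0: '(' -> open internal node _0 (depth 1)
  pos 1: '(' -> open internal node _1 (depth 2)
  pos 5: ')' -> close internal node _1 (now at depth 1)
  pos 7: '(' -> open internal node _2 (depth 2)
  pos 10: '(' -> open internal node _3 (depth 3)
  pos 17: '(' -> open internal node _4 (depth 4)
  pos 23: ')' -> close internal node _4 (now at depth 3)
  pos 24: ')' -> close internal node _3 (now at depth 2)
  pos 25: ')' -> close internal node _2 (now at depth 1)
  pos 26: ')' -> close internal node _0 (now at depth 0)
Total internal nodes: 5
BFS adjacency from root:
  _0: _1 _2
  _1: G U
  _2: P _3
  _3: T W X _4
  _4: H A D

Answer: _0: _1 _2
_1: G U
_2: P _3
_3: T W X _4
_4: H A D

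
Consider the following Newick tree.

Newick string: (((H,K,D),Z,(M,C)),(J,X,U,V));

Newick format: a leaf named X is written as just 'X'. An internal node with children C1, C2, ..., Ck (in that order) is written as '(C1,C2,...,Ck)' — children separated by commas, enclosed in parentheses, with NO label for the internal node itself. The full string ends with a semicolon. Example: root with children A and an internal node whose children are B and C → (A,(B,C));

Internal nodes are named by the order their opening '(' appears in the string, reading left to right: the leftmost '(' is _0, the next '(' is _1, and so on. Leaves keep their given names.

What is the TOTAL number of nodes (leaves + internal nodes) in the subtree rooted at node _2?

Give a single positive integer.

Newick: (((H,K,D),Z,(M,C)),(J,X,U,V));
Locate _2: it is the '(' at position 2 (the 3rd '(' reading left to right).
Query: subtree rooted at _2
_2: subtree_size = 1 + 3
  H: subtree_size = 1 + 0
  K: subtree_size = 1 + 0
  D: subtree_size = 1 + 0
Total subtree size of _2: 4

Answer: 4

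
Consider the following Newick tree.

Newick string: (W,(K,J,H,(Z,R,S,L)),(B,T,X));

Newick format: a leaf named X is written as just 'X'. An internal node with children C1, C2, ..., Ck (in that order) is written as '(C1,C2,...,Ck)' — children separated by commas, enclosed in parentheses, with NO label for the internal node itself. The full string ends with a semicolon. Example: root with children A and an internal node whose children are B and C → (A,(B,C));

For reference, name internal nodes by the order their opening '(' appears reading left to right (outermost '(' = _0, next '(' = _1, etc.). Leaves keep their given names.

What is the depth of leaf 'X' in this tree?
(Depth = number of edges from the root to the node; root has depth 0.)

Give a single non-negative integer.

Answer: 2

Derivation:
Newick: (W,(K,J,H,(Z,R,S,L)),(B,T,X));
Naming internals by '(' encounter order: outermost '(' = _0, next = _1, ...
Query node: X
Path from root: _0 -> _3 -> X
Depth of X: 2 (number of edges from root)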